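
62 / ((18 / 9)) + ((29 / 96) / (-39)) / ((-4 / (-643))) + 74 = 1553833 / 14976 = 103.75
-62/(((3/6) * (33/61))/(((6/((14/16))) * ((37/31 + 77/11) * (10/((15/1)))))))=-1983232/231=-8585.42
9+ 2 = 11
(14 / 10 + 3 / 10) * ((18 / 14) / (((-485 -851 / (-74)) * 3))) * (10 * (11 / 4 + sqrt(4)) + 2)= -5049 / 66290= -0.08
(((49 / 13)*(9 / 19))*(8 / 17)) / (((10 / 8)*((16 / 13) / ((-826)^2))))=601767432 / 1615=372611.41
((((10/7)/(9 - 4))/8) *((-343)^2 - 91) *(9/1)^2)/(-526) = -646.54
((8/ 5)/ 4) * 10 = 4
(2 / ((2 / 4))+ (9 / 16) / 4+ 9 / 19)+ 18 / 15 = 35351 / 6080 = 5.81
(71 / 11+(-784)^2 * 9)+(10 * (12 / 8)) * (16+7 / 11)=5532160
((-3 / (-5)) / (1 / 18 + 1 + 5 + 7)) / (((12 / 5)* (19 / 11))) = 99 / 8930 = 0.01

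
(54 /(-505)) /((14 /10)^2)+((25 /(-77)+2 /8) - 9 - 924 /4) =-52289581 /217756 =-240.13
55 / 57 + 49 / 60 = 677 / 380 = 1.78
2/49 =0.04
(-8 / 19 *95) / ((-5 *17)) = 8 / 17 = 0.47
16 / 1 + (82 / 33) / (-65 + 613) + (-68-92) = -1302007 / 9042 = -144.00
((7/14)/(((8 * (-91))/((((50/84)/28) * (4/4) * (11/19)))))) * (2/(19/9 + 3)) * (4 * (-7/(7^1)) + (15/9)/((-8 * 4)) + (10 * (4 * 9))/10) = -843425/7981395968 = -0.00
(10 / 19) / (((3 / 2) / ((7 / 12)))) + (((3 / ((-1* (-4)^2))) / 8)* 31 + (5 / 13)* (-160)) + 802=210545389 / 284544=739.94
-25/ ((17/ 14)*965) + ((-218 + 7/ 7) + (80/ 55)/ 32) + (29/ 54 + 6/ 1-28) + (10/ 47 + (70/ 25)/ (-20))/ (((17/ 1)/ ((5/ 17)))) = -1856453914109/ 7785911430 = -238.44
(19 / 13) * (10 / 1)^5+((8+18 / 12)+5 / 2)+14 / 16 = 146166.72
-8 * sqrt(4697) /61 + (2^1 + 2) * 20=80 - 8 * sqrt(4697) /61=71.01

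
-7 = -7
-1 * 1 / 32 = -1 / 32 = -0.03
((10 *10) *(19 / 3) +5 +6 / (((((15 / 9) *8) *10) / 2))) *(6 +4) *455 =17428957 / 6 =2904826.17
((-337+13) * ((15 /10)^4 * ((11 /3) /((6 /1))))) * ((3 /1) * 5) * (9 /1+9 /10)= -2381643 /16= -148852.69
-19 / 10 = -1.90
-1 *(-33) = 33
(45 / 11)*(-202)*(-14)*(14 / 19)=8524.59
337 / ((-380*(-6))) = 337 / 2280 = 0.15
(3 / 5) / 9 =1 / 15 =0.07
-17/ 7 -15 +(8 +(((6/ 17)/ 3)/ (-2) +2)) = -7.49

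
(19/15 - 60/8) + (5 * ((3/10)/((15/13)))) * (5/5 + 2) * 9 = 433/15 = 28.87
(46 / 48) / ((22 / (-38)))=-437 / 264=-1.66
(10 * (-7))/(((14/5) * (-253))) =25/253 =0.10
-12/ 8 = -3/ 2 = -1.50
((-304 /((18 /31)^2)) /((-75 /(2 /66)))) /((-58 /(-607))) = 22166426 /5813775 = 3.81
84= 84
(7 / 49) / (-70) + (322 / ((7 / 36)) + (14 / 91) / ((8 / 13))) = 1623123 / 980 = 1656.25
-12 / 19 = -0.63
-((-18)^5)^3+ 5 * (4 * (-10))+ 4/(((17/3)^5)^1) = 9579264905789834412913796/1419857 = 6746640616477458232.00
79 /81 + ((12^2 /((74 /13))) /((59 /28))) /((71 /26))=67438495 /12554433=5.37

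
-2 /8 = -1 /4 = -0.25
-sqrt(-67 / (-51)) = -sqrt(3417) / 51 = -1.15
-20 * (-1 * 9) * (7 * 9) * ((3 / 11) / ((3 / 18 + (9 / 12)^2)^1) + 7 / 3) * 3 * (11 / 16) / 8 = 253287 / 32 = 7915.22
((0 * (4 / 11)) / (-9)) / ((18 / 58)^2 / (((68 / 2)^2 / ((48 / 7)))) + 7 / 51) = 0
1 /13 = 0.08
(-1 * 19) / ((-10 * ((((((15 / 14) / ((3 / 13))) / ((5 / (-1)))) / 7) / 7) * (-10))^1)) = 6517 / 650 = 10.03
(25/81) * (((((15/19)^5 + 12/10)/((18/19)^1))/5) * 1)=6217823/63336006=0.10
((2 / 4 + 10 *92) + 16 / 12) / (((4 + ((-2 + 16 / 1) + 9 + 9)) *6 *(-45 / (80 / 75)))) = -5531 / 54675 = -0.10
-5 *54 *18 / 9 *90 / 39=-1246.15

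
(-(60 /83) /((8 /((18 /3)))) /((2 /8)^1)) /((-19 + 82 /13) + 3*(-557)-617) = 2340 /2482447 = 0.00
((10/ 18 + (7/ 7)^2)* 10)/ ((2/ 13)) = 910/ 9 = 101.11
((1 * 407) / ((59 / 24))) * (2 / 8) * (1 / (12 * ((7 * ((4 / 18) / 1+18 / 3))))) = 3663 / 46256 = 0.08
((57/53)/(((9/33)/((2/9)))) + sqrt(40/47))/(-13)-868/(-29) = 5370346/179829-2 * sqrt(470)/611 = 29.79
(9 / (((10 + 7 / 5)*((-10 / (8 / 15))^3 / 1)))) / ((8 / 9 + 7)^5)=-419904 / 107126117715625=-0.00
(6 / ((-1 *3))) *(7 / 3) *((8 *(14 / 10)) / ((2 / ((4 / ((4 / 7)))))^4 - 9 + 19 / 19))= 235298 / 35985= 6.54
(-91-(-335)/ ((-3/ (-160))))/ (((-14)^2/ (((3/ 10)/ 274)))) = 53327/ 537040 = 0.10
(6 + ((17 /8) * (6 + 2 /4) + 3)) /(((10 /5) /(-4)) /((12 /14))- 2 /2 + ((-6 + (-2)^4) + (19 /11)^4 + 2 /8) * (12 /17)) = 272542215 /142589188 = 1.91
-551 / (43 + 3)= -551 / 46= -11.98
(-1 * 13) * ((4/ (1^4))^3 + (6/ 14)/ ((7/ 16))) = -844.73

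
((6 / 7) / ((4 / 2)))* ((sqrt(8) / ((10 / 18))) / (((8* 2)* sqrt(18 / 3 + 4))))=27* sqrt(5) / 1400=0.04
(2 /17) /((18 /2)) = 2 /153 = 0.01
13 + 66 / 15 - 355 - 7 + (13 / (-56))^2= -5402483 / 15680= -344.55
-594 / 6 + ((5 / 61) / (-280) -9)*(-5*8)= 111452 / 427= 261.01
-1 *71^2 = -5041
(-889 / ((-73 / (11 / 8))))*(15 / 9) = 48895 / 1752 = 27.91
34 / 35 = 0.97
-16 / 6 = -8 / 3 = -2.67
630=630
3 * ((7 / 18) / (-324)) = -7 / 1944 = -0.00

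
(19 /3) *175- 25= 3250 /3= 1083.33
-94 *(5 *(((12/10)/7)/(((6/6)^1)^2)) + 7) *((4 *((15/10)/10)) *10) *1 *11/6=-56870/7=-8124.29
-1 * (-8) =8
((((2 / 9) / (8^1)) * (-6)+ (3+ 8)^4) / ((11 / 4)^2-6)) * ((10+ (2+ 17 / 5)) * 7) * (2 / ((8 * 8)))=9469691 / 300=31565.64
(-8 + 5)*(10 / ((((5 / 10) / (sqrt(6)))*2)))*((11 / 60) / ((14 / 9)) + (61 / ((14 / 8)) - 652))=74043*sqrt(6) / 4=45341.89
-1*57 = -57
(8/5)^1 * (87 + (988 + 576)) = 13208/5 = 2641.60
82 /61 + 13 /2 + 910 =111977 /122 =917.84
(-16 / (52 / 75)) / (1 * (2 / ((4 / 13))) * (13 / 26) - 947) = 48 / 1963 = 0.02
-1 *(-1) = 1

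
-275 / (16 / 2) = -275 / 8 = -34.38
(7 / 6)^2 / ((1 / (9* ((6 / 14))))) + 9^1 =57 / 4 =14.25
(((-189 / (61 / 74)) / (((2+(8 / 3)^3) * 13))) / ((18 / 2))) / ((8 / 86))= -902097 / 897676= -1.00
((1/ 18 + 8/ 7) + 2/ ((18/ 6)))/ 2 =235/ 252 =0.93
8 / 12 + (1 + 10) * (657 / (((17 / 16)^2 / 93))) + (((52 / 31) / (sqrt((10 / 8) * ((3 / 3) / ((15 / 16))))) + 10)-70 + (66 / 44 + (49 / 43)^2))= 26 * sqrt(3) / 31 + 1908656995171 / 3206166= 595309.68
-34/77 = -0.44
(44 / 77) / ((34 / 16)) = 32 / 119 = 0.27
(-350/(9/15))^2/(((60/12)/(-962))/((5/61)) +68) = 589225000/117639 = 5008.76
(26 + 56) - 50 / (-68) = 82.74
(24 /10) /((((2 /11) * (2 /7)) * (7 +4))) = 4.20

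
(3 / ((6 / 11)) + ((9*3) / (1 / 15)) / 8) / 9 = 449 / 72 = 6.24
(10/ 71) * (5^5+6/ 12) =31255/ 71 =440.21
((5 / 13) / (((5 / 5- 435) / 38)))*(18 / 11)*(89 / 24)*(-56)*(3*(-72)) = -10957680 / 4433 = -2471.84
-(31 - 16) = -15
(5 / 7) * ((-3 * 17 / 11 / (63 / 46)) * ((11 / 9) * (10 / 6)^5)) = -12218750 / 321489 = -38.01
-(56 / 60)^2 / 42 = -14 / 675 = -0.02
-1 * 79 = -79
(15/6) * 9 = 45/2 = 22.50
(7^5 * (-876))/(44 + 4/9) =-33126597/100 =-331265.97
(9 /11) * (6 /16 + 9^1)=675 /88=7.67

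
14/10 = 7/5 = 1.40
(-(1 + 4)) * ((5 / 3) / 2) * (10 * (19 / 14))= -2375 / 42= -56.55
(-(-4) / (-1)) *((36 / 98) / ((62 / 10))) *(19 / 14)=-3420 / 10633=-0.32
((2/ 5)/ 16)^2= 1/ 1600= 0.00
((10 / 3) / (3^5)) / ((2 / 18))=10 / 81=0.12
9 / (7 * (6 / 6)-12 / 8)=18 / 11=1.64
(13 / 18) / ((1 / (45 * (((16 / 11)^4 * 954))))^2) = 26669262381.84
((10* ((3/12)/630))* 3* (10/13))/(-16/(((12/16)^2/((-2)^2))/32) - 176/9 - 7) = -15/6007274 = -0.00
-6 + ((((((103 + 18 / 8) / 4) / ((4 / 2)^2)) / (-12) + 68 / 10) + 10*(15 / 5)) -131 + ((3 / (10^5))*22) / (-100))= -6044891021 / 60000000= -100.75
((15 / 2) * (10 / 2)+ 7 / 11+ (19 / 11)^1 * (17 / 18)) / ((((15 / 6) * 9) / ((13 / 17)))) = 102362 / 75735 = 1.35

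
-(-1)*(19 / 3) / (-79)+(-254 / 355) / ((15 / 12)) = -274517 / 420675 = -0.65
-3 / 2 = -1.50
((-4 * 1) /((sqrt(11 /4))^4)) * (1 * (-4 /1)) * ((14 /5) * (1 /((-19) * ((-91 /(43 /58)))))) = 11008 /4333615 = 0.00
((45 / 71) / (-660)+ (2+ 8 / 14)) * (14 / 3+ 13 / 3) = 505899 / 21868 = 23.13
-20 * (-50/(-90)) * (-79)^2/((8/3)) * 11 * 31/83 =-53204525/498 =-106836.40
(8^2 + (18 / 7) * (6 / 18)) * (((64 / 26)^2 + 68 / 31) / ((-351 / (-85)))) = 185386360 / 1430247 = 129.62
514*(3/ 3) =514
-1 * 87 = -87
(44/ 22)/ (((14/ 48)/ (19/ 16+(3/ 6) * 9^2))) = 2001/ 7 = 285.86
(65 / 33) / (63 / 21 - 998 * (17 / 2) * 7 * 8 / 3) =-65 / 5225429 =-0.00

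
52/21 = 2.48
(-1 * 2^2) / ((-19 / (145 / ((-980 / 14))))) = -58 / 133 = -0.44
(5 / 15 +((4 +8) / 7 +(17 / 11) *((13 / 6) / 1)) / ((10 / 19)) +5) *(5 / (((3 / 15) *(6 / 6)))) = 115135 / 308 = 373.81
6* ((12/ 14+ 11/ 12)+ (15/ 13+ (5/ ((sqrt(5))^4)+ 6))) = 49837/ 910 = 54.77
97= 97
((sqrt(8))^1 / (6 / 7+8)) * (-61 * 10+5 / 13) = -55475 * sqrt(2) / 403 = -194.67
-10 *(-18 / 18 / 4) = 5 / 2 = 2.50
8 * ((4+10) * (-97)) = -10864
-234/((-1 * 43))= 234/43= 5.44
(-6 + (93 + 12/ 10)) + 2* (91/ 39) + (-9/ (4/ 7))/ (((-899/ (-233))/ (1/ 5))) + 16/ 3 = 1750957/ 17980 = 97.38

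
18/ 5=3.60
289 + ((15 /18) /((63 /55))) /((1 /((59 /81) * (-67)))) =7761527 /30618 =253.50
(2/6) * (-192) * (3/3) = -64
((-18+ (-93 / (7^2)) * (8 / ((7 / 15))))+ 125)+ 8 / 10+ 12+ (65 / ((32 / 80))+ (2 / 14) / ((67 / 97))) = 57445693 / 229810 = 249.97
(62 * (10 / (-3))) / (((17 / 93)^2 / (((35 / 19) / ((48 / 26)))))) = -67774525 / 10982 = -6171.42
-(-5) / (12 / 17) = 85 / 12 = 7.08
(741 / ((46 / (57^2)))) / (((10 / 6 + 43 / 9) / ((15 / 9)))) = 36112635 / 2668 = 13535.47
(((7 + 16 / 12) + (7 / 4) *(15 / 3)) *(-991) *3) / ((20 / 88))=-446941 / 2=-223470.50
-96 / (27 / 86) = -2752 / 9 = -305.78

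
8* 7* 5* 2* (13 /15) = 485.33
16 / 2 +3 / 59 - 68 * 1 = -3537 / 59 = -59.95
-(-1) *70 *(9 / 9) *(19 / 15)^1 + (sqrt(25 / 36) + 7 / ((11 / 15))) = 2179 / 22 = 99.05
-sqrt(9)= -3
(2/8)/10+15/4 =151/40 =3.78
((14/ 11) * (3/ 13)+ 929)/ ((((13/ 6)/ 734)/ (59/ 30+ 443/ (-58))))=-1785405.41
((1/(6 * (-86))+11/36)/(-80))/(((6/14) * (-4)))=329/148608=0.00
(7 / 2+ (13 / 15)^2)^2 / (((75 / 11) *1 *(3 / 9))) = 40255259 / 5062500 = 7.95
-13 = -13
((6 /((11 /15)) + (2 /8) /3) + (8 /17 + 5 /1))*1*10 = 154115 /1122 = 137.36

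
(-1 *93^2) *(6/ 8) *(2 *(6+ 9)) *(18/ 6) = -1167615/ 2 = -583807.50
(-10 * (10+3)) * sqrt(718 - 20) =-130 * sqrt(698) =-3434.56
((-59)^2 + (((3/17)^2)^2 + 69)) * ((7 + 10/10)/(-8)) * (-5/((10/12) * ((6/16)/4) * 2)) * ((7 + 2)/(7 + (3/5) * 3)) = 106739867160/918731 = 116181.85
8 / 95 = 0.08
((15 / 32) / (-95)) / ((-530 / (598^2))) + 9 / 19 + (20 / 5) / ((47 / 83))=41144981 / 3786320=10.87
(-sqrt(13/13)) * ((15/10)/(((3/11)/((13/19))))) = -143/38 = -3.76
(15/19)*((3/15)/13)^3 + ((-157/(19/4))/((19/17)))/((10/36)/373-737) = 3937232668341/98112796248025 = 0.04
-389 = -389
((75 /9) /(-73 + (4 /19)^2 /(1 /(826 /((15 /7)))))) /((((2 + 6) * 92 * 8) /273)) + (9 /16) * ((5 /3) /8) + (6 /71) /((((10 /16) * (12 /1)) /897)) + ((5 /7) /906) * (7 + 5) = 10.23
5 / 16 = 0.31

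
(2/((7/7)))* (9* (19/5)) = 342/5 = 68.40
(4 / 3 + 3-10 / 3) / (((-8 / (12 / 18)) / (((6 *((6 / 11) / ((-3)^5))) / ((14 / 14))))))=1 / 891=0.00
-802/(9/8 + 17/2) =-6416/77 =-83.32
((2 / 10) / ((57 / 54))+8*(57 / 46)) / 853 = 22074 / 1863805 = 0.01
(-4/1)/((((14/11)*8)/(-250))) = 1375/14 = 98.21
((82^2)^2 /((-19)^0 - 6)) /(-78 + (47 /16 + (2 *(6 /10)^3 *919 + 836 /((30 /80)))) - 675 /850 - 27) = -922328390400 /257395441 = -3583.31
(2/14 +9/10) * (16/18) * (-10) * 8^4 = -2392064/63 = -37969.27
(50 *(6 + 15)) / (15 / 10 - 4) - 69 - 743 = -1232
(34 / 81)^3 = 39304 / 531441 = 0.07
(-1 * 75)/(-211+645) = -75/434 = -0.17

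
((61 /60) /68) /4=61 /16320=0.00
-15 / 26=-0.58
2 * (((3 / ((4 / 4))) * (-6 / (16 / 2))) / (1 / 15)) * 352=-23760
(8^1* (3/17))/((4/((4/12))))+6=104/17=6.12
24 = 24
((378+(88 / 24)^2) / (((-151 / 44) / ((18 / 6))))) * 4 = -620048 / 453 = -1368.76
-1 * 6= -6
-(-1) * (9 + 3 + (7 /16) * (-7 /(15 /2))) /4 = 2.90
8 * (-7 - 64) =-568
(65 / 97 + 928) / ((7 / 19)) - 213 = 2307.68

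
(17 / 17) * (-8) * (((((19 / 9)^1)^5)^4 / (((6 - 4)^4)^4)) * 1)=-37589973457545958193355601 / 99595595440594360737792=-377.43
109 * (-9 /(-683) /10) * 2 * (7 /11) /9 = 0.02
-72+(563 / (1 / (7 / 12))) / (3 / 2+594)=-510571 / 7146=-71.45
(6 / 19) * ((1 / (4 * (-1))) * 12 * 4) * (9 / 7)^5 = -4251528 / 319333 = -13.31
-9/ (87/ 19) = -57/ 29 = -1.97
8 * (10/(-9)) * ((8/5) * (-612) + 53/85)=8698.46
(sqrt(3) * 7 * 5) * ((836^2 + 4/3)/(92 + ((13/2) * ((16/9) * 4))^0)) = 73384220 * sqrt(3)/279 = 455574.18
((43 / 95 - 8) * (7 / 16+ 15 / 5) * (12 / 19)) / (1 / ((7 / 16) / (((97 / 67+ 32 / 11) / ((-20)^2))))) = -3051677475 / 4636684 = -658.16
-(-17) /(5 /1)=17 /5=3.40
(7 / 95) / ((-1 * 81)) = -7 / 7695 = -0.00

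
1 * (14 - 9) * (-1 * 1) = -5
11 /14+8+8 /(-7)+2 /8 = 221 /28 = 7.89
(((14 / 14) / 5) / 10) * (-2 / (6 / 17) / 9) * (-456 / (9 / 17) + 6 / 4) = 87703 / 8100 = 10.83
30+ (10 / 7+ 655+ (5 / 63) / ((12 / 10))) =259495 / 378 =686.49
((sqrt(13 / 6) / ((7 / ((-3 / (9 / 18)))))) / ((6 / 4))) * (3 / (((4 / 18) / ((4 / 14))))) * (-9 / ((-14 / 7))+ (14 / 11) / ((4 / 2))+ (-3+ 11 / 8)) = -11.39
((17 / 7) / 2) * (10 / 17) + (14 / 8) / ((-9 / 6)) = -19 / 42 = -0.45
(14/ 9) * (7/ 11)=98/ 99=0.99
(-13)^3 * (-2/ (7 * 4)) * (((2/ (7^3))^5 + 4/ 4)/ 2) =10430392637415075/ 132931722278404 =78.46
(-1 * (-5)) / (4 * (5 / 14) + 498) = 35 / 3496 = 0.01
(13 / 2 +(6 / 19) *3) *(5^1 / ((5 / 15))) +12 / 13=55641 / 494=112.63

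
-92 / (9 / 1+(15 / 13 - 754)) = 598 / 4835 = 0.12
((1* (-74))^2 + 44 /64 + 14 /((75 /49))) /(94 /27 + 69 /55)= 651717099 /562640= 1158.32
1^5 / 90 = 1 / 90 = 0.01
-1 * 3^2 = -9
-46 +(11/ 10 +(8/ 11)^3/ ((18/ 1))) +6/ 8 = -10572337/ 239580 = -44.13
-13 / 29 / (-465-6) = 0.00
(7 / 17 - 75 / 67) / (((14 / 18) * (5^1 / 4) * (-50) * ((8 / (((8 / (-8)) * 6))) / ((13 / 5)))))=-141453 / 4983125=-0.03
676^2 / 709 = 456976 / 709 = 644.54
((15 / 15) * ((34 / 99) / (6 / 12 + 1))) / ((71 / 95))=6460 / 21087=0.31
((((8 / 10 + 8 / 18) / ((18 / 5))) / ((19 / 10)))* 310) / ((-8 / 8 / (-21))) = 607600 / 513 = 1184.41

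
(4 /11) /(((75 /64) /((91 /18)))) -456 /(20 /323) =-54669022 /7425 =-7362.83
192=192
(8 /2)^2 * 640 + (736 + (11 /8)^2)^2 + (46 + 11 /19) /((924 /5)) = 3324147692295 /5992448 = 554722.83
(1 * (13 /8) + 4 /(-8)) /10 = 9 /80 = 0.11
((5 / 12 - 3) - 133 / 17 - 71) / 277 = -0.29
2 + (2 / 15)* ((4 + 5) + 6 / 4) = 17 / 5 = 3.40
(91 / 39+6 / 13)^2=11881 / 1521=7.81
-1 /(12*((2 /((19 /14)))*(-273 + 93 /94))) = 893 /4295592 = 0.00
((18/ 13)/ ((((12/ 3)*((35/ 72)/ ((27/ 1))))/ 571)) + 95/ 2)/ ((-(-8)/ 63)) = 90300969/ 1040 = 86827.85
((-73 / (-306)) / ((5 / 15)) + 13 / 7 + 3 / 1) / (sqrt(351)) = 3979 * sqrt(39) / 83538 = 0.30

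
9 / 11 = 0.82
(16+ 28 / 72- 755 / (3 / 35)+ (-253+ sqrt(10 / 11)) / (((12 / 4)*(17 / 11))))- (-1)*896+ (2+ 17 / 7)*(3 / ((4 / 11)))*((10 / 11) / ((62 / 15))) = -34025573 / 4284+ sqrt(110) / 51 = -7942.27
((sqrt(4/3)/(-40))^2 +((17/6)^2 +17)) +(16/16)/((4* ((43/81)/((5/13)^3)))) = 8521233013/340095600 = 25.06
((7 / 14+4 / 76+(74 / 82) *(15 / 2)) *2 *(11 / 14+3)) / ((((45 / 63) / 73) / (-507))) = -11186907849 / 3895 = -2872120.12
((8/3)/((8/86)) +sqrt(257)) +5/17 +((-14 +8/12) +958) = 989.66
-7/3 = -2.33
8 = 8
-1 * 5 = -5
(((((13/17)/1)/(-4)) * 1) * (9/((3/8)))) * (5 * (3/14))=-585/119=-4.92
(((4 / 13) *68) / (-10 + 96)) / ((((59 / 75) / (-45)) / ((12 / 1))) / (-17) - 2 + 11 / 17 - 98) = -93636000 / 38238082519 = -0.00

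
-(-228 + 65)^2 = -26569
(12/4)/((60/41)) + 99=2021/20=101.05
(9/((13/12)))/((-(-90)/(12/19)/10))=144/247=0.58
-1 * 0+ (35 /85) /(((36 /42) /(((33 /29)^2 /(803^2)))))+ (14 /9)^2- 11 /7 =73293625255 /86398000542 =0.85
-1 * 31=-31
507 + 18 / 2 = 516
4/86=2/43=0.05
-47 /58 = -0.81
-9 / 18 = -1 / 2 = -0.50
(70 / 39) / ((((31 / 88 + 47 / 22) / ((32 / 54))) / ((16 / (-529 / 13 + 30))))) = -0.64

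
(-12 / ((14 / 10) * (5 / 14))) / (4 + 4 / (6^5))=-46656 / 7777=-6.00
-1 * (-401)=401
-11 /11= -1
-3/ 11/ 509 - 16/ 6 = -44801/ 16797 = -2.67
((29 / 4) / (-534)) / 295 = -29 / 630120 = -0.00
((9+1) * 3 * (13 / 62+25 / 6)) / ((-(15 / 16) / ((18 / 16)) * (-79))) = 4884 / 2449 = 1.99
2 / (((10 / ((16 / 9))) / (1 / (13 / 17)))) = 272 / 585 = 0.46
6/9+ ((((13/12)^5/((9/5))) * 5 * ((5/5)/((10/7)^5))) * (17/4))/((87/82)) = 5388626483347/1558683648000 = 3.46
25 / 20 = 5 / 4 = 1.25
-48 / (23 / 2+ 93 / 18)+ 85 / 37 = -539 / 925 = -0.58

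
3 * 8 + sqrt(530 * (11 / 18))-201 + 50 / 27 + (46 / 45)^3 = -15863039 / 91125 + sqrt(2915) / 3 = -156.08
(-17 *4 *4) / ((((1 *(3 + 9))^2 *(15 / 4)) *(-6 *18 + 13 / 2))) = 136 / 27405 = 0.00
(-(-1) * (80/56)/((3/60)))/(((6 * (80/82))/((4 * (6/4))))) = 205/7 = 29.29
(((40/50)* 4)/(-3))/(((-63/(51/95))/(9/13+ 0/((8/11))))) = 272/43225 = 0.01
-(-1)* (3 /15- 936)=-4679 /5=-935.80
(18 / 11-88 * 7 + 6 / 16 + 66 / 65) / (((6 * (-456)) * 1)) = 3506207 / 15649920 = 0.22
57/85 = 0.67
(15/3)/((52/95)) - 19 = -513/52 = -9.87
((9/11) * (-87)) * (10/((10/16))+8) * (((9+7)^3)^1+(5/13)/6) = -1000652076/143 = -6997566.97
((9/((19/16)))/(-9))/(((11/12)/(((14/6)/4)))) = -112/209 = -0.54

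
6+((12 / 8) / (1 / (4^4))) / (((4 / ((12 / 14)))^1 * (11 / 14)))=1218 / 11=110.73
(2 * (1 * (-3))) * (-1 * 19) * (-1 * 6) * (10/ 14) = -3420/ 7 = -488.57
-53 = -53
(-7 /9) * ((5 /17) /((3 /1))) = -35 /459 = -0.08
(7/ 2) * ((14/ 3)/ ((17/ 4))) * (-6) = -392/ 17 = -23.06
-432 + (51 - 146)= -527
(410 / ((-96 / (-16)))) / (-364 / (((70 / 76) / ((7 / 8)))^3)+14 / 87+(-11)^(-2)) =-1438690000 / 6567065063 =-0.22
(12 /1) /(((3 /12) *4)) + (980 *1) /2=502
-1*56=-56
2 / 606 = 1 / 303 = 0.00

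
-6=-6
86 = 86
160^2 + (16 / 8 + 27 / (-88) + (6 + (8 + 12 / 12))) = 2254269 / 88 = 25616.69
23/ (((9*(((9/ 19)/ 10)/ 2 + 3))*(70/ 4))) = 3496/ 72387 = 0.05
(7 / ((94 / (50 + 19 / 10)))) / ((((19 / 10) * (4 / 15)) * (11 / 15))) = 817425 / 78584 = 10.40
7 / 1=7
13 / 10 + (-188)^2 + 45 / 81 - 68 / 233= 741196471 / 20970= 35345.56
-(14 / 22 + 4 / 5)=-79 / 55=-1.44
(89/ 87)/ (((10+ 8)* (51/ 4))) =178/ 39933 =0.00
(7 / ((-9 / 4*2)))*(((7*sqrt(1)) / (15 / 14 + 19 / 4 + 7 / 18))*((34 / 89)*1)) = -93296 / 139285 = -0.67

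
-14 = -14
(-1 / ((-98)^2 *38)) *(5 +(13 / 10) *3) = -89 / 3649520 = -0.00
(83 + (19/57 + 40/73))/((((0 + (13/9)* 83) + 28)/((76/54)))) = 63460/79497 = 0.80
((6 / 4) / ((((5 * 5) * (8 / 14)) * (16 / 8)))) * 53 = 1113 / 400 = 2.78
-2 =-2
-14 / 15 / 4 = -7 / 30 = -0.23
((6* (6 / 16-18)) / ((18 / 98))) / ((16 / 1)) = -2303 / 64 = -35.98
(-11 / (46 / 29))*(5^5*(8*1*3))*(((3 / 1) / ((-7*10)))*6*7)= 21532500 / 23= 936195.65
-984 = -984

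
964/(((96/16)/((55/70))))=2651/21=126.24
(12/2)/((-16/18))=-27/4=-6.75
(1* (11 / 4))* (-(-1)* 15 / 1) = 165 / 4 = 41.25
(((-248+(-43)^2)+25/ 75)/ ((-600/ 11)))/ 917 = -13211/ 412650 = -0.03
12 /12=1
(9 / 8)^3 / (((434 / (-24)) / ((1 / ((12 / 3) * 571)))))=-2187 / 63440384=-0.00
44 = 44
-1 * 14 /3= -14 /3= -4.67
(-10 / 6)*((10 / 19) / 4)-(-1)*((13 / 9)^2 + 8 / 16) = 3643 / 1539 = 2.37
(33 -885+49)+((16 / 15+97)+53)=-9779 / 15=-651.93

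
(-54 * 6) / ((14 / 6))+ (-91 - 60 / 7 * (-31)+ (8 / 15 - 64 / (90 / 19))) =7207 / 315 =22.88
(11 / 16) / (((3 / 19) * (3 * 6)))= 209 / 864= 0.24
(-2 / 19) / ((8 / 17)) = -17 / 76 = -0.22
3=3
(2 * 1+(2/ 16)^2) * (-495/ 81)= -2365/ 192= -12.32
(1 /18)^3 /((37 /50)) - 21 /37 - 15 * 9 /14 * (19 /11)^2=-2680904027 /91384524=-29.34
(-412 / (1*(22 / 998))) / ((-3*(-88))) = -51397 / 726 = -70.79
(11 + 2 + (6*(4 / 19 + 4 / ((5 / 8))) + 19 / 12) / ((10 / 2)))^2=14670296641 / 32490000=451.53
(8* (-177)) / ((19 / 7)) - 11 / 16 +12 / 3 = -157585 / 304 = -518.37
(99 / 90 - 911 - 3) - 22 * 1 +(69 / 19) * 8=-172111 / 190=-905.85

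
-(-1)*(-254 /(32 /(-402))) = 25527 /8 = 3190.88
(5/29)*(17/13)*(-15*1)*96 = -122400/377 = -324.67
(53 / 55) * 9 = 477 / 55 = 8.67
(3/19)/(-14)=-3/266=-0.01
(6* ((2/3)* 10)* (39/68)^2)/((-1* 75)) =-507/2890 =-0.18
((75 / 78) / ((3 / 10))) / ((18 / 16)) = 1000 / 351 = 2.85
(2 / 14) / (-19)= -1 / 133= -0.01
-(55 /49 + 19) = -986 /49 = -20.12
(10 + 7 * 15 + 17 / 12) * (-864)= -100584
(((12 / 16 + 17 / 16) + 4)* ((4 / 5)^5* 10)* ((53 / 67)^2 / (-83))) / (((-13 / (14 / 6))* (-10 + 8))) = -39011392 / 3027269375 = -0.01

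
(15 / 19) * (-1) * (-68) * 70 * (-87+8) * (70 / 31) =-394842000 / 589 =-670359.93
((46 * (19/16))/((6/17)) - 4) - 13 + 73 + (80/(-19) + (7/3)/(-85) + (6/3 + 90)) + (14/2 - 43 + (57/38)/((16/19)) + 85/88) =150806383/568480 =265.28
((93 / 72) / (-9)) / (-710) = 31 / 153360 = 0.00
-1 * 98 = -98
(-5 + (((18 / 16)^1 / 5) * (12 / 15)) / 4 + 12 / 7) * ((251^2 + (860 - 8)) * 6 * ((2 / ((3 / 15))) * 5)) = -62078798.79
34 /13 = 2.62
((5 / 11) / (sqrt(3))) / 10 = sqrt(3) / 66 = 0.03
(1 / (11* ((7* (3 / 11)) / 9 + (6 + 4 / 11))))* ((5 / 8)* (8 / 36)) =5 / 2604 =0.00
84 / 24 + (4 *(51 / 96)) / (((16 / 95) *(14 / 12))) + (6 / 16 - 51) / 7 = 3173 / 448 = 7.08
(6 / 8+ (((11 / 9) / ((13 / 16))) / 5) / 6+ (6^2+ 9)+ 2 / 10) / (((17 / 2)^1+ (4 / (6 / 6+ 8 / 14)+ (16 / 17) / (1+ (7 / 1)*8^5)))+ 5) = 4617070530193 / 1610495322930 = 2.87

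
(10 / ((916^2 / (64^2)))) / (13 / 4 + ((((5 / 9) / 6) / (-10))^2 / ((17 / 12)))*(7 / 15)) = 39657600 / 2640247027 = 0.02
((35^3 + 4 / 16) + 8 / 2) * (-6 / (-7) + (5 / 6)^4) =2084103067 / 36288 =57432.29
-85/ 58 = -1.47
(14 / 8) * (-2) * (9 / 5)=-63 / 10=-6.30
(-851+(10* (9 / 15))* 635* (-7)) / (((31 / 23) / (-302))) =191160866 / 31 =6166479.55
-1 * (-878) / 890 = 439 / 445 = 0.99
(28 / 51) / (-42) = -2 / 153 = -0.01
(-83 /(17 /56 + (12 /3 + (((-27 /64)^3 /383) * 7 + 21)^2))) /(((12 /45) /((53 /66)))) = -38800686250861789184 /69119100433358812001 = -0.56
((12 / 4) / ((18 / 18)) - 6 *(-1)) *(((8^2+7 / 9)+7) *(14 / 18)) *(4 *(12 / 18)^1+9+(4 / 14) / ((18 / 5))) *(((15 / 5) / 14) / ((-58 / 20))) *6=-4780400 / 1827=-2616.53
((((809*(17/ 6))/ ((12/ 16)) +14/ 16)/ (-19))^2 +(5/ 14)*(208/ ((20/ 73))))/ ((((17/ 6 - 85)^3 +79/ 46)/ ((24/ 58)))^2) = 234945474618850416/ 16141196938904043145760887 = 0.00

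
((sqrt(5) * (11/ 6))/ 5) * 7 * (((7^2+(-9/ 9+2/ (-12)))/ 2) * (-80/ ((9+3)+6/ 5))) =-10045 * sqrt(5)/ 27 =-831.90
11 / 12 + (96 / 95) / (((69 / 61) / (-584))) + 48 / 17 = -230886317 / 445740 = -517.98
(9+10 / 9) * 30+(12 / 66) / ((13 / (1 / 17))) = 2212216 / 7293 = 303.33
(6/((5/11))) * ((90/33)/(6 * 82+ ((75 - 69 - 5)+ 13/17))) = 102/1399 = 0.07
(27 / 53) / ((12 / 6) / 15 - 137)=-405 / 108809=-0.00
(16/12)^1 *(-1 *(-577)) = 2308/3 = 769.33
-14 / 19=-0.74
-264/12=-22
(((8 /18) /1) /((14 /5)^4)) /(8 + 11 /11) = 625 /777924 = 0.00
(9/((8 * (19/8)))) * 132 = 1188/19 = 62.53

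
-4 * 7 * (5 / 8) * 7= -245 / 2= -122.50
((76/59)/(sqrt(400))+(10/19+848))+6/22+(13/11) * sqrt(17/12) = 13 * sqrt(51)/66+52336676/61655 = 850.27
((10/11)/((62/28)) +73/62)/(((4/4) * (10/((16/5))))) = 4332/8525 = 0.51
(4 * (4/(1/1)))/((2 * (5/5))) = 8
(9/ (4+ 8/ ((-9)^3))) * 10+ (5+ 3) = 44437/ 1454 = 30.56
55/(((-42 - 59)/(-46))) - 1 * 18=712/101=7.05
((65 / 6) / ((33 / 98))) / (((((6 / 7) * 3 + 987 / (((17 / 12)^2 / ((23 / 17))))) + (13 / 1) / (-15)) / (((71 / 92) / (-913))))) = -38885043925 / 953851188635796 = -0.00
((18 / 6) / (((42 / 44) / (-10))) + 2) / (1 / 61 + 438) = -12566 / 187033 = -0.07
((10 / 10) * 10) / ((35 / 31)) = 62 / 7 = 8.86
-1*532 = -532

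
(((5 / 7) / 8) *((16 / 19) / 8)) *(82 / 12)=205 / 3192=0.06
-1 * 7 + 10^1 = 3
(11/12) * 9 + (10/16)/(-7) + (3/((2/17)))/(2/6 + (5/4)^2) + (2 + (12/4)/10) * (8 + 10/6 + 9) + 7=781267/10920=71.54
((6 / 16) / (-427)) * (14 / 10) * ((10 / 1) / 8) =-3 / 1952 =-0.00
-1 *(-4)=4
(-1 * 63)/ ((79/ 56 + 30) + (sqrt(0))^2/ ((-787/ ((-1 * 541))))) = -3528/ 1759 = -2.01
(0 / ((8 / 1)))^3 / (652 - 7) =0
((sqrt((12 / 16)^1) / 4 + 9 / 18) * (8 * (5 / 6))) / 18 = 5 * sqrt(3) / 108 + 5 / 27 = 0.27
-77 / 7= -11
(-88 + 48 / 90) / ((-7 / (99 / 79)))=43296 / 2765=15.66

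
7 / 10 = 0.70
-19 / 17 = -1.12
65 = 65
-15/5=-3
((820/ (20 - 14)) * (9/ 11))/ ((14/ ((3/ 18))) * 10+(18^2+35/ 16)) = 19680/ 205249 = 0.10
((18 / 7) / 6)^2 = 9 / 49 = 0.18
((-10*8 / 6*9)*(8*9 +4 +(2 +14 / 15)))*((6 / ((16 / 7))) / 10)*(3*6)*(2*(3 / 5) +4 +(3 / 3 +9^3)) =-822600576 / 25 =-32904023.04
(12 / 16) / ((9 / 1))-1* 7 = -83 / 12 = -6.92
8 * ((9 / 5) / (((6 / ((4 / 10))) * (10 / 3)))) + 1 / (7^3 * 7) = 86561 / 300125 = 0.29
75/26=2.88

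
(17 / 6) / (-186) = -17 / 1116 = -0.02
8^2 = 64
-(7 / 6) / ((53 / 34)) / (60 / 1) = -119 / 9540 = -0.01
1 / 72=0.01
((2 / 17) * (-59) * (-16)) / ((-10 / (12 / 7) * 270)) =-1888 / 26775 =-0.07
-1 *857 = -857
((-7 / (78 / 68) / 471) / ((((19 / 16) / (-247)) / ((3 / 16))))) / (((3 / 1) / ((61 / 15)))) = 14518 / 21195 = 0.68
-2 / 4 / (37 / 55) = -55 / 74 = -0.74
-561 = -561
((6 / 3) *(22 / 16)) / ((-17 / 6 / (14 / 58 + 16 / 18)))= -3245 / 2958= -1.10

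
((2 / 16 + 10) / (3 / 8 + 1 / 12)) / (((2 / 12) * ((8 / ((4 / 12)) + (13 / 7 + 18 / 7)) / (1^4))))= 10206 / 2189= 4.66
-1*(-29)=29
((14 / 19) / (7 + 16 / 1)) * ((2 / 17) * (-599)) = -16772 / 7429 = -2.26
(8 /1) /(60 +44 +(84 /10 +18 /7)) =35 /503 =0.07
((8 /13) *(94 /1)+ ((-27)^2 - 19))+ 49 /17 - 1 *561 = 46350 /221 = 209.73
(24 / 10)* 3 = 36 / 5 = 7.20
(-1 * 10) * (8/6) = -40/3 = -13.33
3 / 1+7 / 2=13 / 2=6.50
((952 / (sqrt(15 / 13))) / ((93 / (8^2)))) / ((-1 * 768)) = -238 * sqrt(195) / 4185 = -0.79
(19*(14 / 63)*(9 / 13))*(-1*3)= -8.77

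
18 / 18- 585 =-584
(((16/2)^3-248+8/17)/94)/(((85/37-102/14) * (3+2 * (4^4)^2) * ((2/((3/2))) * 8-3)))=-62382/111147311975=-0.00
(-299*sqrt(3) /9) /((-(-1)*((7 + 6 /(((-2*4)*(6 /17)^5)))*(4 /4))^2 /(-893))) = 245316501504*sqrt(3) /139628160997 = 3.04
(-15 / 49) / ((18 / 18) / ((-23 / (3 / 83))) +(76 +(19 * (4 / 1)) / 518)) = -0.00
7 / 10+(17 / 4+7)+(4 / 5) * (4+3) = 351 / 20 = 17.55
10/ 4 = 5/ 2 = 2.50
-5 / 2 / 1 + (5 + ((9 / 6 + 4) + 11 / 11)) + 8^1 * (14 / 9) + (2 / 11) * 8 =2267 / 99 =22.90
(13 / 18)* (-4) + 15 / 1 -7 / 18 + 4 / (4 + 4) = 110 / 9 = 12.22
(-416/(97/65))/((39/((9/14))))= -3120/679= -4.59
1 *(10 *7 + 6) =76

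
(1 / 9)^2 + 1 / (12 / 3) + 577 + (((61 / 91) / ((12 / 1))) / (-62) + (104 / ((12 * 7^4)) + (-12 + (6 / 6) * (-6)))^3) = -18980936325406353667 / 3614569104817944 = -5251.23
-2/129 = -0.02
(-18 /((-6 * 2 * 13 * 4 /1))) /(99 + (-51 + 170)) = 3 /22672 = 0.00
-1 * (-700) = 700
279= 279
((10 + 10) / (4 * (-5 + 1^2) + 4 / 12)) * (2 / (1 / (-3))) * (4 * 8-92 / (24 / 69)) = -83700 / 47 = -1780.85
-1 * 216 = -216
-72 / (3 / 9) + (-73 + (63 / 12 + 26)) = -1031 / 4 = -257.75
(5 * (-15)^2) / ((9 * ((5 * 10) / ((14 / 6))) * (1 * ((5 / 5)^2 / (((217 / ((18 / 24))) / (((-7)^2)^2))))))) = 310 / 441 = 0.70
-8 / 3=-2.67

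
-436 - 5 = -441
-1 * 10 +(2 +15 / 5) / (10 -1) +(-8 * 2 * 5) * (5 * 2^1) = -7285 / 9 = -809.44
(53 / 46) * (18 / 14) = 477 / 322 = 1.48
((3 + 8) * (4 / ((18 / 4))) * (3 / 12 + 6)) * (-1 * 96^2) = -563200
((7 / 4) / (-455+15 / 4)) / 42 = -1 / 10830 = -0.00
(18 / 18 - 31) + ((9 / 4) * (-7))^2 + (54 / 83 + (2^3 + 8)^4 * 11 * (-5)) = -3604261.29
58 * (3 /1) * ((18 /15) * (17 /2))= 8874 /5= 1774.80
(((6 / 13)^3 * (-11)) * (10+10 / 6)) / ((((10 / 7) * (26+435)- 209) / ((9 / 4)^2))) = -654885 / 4609306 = -0.14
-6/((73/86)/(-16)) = 8256/73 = 113.10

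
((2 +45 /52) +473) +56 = 27657 /52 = 531.87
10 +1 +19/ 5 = 74/ 5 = 14.80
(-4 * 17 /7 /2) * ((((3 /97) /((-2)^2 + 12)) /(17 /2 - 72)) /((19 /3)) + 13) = -413819695 /6553708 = -63.14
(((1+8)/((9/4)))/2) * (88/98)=88/49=1.80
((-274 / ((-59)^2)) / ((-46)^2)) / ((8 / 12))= -411 / 7365796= -0.00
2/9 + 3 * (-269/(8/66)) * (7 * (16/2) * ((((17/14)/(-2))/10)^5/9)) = 283674611767/1106380800000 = 0.26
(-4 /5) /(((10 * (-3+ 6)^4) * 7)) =-2 /14175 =-0.00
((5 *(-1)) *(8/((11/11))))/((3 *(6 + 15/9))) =-40/23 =-1.74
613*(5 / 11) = 3065 / 11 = 278.64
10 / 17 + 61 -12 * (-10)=3087 / 17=181.59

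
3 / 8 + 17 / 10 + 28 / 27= 3361 / 1080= 3.11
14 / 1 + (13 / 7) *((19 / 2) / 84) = 16711 / 1176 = 14.21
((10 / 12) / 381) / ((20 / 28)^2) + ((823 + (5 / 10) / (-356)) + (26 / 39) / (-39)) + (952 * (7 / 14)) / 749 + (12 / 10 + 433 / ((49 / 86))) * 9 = 2128356071893367 / 277344423720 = 7674.05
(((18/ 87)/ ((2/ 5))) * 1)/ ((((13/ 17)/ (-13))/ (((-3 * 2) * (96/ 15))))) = 9792/ 29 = 337.66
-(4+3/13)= -4.23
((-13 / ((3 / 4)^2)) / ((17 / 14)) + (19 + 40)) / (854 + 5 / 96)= 195680 / 4181439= 0.05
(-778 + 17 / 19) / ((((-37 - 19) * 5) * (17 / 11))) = 1.80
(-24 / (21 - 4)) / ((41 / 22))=-528 / 697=-0.76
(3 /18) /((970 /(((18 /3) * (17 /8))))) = 17 /7760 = 0.00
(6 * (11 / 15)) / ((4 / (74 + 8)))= 451 / 5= 90.20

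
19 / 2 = 9.50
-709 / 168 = -4.22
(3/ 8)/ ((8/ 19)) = 57/ 64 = 0.89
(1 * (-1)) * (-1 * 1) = 1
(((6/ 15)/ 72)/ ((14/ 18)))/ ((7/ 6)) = 3/ 490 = 0.01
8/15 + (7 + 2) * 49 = 6623/15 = 441.53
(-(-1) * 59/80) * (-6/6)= -59/80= -0.74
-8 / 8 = -1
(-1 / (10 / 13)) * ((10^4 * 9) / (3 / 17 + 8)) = -1989000 / 139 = -14309.35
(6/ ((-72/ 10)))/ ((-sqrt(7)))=5 *sqrt(7)/ 42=0.31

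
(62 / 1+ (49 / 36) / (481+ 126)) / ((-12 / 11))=-56.84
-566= -566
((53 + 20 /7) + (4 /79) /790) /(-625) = -12201169 /136521875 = -0.09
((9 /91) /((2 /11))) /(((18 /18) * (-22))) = -9 /364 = -0.02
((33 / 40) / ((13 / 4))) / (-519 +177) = -11 / 14820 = -0.00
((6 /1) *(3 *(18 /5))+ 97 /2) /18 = 1133 /180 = 6.29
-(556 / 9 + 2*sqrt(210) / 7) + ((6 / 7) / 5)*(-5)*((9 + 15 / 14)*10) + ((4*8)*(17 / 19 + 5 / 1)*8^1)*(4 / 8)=602.28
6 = 6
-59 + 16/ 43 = -58.63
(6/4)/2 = 0.75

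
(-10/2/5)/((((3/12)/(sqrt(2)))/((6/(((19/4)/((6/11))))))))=-576 *sqrt(2)/209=-3.90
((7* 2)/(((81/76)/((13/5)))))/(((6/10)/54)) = 27664/9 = 3073.78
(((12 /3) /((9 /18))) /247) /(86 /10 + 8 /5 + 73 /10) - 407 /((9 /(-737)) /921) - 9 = 30695795.34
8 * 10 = 80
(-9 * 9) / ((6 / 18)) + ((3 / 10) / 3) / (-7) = -17011 / 70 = -243.01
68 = 68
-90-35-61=-186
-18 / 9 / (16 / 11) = -11 / 8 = -1.38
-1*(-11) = 11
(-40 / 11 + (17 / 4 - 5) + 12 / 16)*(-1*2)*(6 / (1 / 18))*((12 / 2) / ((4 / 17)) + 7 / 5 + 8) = 301536 / 11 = 27412.36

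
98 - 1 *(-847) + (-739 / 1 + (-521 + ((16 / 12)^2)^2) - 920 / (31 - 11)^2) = -254453 / 810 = -314.14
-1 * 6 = -6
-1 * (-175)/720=35/144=0.24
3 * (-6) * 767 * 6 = -82836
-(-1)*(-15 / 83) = -15 / 83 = -0.18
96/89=1.08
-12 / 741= -4 / 247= -0.02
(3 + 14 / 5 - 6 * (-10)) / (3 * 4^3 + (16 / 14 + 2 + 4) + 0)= 2303 / 6970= 0.33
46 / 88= 23 / 44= 0.52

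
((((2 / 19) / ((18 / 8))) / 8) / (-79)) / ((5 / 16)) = -16 / 67545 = -0.00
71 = 71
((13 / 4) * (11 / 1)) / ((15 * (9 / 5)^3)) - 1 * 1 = -5173 / 8748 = -0.59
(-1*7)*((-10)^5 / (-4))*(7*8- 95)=6825000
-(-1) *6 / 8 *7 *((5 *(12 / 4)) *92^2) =666540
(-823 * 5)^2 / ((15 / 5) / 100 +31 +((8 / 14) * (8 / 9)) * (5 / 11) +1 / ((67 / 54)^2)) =5267718018832500 / 9926954131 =530647.97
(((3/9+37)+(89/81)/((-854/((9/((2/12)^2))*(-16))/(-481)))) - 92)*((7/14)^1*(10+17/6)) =-11494153/549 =-20936.53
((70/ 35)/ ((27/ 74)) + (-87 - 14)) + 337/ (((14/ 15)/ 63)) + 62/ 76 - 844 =11187913/ 513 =21808.80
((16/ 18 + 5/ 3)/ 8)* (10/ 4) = 0.80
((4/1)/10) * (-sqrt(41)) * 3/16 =-3 * sqrt(41)/40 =-0.48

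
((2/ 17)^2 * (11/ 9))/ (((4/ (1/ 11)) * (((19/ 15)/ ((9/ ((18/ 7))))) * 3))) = 35/ 98838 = 0.00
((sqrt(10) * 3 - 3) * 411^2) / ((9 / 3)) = -168921+168921 * sqrt(10) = 365254.10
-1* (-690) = 690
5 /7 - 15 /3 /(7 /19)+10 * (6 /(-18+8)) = -132 /7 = -18.86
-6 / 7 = -0.86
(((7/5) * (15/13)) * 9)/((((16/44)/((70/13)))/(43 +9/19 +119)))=224625555/6422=34977.51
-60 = -60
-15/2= -7.50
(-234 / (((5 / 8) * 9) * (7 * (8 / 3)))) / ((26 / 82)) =-246 / 35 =-7.03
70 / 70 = 1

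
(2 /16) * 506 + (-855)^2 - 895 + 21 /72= 17524645 /24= 730193.54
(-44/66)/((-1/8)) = 16/3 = 5.33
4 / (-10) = -2 / 5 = -0.40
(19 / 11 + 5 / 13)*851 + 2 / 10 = 1285153 / 715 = 1797.42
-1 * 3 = -3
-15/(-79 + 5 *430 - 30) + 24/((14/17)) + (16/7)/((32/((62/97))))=40440394/1385839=29.18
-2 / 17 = -0.12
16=16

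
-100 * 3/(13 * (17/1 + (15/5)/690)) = -69000/50843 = -1.36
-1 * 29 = -29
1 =1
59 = 59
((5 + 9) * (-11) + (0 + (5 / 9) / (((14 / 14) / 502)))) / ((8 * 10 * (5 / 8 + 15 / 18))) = 562 / 525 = 1.07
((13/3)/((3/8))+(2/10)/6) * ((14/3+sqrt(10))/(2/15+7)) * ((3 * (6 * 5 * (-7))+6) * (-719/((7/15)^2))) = 26203083.65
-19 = -19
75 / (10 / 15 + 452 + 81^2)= 225 / 21041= 0.01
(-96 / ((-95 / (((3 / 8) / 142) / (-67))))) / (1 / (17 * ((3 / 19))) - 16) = 918 / 360176255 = 0.00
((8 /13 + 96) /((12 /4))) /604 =314 /5889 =0.05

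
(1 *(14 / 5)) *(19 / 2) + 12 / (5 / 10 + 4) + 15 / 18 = 301 / 10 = 30.10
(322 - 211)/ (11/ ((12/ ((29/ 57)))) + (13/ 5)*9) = 379620/ 81623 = 4.65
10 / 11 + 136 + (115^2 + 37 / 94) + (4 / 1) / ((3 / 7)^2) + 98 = 125464241 / 9306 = 13482.08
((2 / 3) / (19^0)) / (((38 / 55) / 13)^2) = 511225 / 2166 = 236.02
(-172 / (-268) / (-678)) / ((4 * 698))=-43 / 126829392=-0.00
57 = 57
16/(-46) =-8/23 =-0.35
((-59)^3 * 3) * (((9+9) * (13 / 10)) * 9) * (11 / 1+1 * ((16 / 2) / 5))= -40873912443 / 25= -1634956497.72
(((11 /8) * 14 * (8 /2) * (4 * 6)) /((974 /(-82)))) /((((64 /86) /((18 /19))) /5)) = -990.29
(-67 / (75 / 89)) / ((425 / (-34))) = 11926 / 1875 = 6.36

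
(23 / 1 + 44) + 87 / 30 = 69.90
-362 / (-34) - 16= -91 / 17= -5.35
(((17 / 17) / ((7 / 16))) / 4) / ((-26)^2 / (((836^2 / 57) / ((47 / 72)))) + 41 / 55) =4414080 / 6036373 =0.73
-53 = -53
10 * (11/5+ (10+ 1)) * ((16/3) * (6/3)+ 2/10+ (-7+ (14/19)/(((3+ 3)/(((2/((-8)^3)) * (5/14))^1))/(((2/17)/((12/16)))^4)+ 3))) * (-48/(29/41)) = -4518953936711808/130466846185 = -34636.80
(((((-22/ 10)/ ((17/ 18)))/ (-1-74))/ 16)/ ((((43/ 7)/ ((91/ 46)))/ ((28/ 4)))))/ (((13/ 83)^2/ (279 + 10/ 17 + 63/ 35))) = 932522051769/ 18578365000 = 50.19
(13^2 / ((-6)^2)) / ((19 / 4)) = 169 / 171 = 0.99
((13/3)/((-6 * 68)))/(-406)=13/496944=0.00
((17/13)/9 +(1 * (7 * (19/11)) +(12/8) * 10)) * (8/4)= 70106/1287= 54.47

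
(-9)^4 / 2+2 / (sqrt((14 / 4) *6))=2 *sqrt(21) / 21+6561 / 2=3280.94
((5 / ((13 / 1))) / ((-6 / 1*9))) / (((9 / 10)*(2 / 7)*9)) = -175 / 56862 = -0.00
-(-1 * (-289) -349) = 60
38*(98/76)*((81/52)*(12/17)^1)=53.88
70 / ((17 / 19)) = 1330 / 17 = 78.24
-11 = -11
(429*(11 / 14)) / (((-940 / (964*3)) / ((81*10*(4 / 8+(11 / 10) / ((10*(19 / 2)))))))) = -67155187671 / 156275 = -429724.45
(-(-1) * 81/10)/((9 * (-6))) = -3/20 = -0.15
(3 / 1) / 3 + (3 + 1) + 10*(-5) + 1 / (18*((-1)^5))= -811 / 18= -45.06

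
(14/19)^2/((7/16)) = 448/361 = 1.24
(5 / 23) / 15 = 1 / 69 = 0.01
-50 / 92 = -25 / 46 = -0.54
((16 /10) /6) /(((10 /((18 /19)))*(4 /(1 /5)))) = 3 /2375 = 0.00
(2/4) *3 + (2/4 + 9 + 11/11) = 12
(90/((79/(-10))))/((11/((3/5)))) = -0.62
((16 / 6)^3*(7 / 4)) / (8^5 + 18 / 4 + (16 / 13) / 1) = 3328 / 3286737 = 0.00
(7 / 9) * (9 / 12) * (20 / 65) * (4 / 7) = 4 / 39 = 0.10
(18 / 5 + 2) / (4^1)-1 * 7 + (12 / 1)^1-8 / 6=5.07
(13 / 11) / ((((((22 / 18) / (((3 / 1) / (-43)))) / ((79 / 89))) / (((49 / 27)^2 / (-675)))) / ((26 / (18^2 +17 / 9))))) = 9158786 / 392900772825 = 0.00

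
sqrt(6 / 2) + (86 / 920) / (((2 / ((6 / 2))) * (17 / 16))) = 258 / 1955 + sqrt(3) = 1.86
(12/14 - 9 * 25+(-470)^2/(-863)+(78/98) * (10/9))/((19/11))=-668746067/2410359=-277.45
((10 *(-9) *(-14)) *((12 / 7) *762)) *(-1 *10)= -16459200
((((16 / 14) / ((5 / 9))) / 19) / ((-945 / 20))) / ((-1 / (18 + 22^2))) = 16064 / 13965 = 1.15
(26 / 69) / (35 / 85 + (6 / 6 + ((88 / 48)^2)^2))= 190944 / 6440023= 0.03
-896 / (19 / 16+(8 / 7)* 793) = -0.99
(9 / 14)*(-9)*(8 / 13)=-324 / 91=-3.56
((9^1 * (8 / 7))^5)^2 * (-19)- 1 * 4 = -71134218610995162052 / 282475249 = -251824607156.98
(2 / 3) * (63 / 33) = 14 / 11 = 1.27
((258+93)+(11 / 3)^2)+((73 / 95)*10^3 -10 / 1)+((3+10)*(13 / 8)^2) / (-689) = 651269021 / 580032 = 1122.82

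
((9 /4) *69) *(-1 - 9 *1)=-3105 /2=-1552.50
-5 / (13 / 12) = -60 / 13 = -4.62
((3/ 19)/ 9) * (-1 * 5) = -5/ 57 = -0.09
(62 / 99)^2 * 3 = 3844 / 3267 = 1.18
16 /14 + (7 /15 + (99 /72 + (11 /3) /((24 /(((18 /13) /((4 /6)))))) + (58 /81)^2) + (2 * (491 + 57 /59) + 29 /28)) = 696617207899 /704520180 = 988.78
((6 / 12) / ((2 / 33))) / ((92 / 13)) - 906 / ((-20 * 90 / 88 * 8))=184987 / 27600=6.70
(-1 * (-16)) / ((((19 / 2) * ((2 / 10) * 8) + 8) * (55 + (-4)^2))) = 20 / 2059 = 0.01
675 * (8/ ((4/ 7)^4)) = 1620675/ 32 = 50646.09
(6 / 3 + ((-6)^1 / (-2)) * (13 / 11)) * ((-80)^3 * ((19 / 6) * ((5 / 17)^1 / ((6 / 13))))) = -9642880000 / 1683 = -5729578.13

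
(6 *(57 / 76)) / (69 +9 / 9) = 9 / 140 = 0.06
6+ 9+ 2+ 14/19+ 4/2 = 375/19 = 19.74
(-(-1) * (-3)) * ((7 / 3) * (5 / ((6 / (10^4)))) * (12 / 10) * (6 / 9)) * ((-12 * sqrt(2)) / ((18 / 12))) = 1120000 * sqrt(2) / 3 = 527973.06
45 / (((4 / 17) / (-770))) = -294525 / 2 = -147262.50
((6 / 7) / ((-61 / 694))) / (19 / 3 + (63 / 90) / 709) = -88568280 / 57530137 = -1.54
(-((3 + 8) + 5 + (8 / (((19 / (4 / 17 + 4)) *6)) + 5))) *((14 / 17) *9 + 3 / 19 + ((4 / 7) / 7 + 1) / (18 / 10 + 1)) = -12126748335 / 71569694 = -169.44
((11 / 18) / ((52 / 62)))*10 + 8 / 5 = 10397 / 1170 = 8.89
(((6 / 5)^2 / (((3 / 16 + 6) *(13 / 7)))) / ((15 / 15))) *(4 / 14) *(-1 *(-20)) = 512 / 715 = 0.72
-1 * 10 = -10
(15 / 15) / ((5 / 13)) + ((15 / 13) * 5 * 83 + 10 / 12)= 188089 / 390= 482.28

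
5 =5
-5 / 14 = -0.36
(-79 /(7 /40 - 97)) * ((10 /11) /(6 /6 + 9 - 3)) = 31600 /298221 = 0.11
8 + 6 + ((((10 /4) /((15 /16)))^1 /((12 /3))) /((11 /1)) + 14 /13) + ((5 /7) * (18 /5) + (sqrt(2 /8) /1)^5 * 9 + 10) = 2689747 /96096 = 27.99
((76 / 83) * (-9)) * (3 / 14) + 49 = 47.23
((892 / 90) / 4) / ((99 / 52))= 5798 / 4455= 1.30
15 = 15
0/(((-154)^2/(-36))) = 0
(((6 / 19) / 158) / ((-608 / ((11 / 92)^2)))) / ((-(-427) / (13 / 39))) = -121 / 3298282125824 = -0.00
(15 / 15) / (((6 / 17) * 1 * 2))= 17 / 12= 1.42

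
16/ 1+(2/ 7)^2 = 16.08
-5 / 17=-0.29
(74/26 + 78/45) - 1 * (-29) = 6548/195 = 33.58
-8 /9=-0.89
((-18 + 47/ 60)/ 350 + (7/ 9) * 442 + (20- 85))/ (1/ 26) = 228278713/ 31500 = 7246.94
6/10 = 3/5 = 0.60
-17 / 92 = -0.18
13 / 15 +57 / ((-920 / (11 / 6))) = 4157 / 5520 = 0.75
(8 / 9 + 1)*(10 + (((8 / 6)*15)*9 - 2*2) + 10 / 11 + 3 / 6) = 70091 / 198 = 353.99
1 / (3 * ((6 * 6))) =1 / 108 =0.01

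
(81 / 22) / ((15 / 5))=27 / 22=1.23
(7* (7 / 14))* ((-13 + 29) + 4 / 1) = 70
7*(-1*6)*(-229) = 9618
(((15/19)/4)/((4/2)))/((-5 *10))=-3/1520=-0.00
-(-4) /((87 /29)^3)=4 /27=0.15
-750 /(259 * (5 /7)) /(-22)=75 /407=0.18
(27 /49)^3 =19683 /117649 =0.17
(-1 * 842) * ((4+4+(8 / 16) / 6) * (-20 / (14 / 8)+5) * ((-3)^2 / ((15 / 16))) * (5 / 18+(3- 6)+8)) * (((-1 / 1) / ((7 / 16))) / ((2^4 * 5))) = -3103612 / 49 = -63339.02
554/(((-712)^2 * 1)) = 277/253472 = 0.00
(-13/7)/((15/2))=-26/105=-0.25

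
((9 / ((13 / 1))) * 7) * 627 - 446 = 33703 / 13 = 2592.54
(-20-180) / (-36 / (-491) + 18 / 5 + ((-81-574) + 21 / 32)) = 15712000 / 51116669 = 0.31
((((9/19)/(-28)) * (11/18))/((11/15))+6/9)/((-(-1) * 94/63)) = 6249/14288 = 0.44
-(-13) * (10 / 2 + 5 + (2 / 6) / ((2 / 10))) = 455 / 3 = 151.67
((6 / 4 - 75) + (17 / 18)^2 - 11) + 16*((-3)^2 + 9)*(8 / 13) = 394339 / 4212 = 93.62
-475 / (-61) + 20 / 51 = 25445 / 3111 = 8.18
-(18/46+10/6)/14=-71/483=-0.15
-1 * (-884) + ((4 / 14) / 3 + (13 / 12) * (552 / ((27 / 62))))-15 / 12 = 1705559 / 756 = 2256.03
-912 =-912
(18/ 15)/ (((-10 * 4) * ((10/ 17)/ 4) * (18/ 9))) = -51/ 500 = -0.10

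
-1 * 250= -250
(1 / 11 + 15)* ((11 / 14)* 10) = 118.57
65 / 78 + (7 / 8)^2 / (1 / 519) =398.19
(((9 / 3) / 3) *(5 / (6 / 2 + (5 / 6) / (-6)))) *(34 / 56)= 765 / 721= 1.06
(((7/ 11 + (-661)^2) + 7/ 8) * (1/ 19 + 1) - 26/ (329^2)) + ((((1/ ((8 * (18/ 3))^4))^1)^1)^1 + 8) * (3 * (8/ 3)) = 6904850665875505313/ 15011118194688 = 459982.43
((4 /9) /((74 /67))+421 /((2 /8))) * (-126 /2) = -3926342 /37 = -106117.35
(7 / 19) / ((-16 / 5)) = -35 / 304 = -0.12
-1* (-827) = 827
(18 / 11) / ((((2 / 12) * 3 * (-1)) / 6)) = -216 / 11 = -19.64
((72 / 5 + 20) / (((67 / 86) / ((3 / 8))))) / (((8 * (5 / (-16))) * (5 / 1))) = -11094 / 8375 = -1.32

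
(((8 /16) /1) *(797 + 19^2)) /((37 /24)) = 13896 /37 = 375.57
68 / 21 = 3.24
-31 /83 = -0.37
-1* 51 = -51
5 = 5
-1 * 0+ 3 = 3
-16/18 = -8/9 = -0.89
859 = 859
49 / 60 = 0.82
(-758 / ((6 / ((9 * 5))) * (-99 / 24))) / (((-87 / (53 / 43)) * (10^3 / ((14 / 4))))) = -140609 / 2057550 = -0.07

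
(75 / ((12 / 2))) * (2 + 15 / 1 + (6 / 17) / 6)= 3625 / 17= 213.24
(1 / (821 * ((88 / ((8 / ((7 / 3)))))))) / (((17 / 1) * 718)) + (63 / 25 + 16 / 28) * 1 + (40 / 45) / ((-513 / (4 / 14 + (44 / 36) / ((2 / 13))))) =2466612012171053 / 801585108705150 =3.08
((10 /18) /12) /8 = 5 /864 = 0.01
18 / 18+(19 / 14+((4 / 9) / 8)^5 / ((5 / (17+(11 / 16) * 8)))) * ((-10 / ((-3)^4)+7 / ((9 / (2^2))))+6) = 56109763 / 4251528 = 13.20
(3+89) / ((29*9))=92 / 261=0.35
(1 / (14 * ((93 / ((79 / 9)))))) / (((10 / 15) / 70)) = 395 / 558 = 0.71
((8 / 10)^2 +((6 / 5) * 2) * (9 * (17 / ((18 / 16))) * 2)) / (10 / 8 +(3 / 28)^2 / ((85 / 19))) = 217726208 / 417355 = 521.68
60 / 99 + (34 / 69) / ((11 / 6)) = 0.87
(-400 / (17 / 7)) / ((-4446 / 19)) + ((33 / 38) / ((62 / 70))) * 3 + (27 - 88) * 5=-706086725 / 2343042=-301.35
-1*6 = -6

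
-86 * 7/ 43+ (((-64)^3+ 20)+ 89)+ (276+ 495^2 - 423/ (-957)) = -5342471/ 319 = -16747.56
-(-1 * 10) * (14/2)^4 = 24010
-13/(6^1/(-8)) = 52/3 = 17.33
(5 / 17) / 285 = 1 / 969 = 0.00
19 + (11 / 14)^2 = 3845 / 196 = 19.62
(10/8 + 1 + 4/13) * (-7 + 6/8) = -3325/208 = -15.99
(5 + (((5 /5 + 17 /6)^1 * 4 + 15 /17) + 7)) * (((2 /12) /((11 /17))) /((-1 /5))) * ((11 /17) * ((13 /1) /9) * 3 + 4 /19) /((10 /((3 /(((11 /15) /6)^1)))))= -21016595 /78166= -268.87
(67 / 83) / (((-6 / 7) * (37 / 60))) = -4690 / 3071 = -1.53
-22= -22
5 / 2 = 2.50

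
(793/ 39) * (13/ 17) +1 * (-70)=-2777/ 51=-54.45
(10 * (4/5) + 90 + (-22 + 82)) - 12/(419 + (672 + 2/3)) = 517414/3275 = 157.99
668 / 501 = 4 / 3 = 1.33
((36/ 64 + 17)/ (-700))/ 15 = -0.00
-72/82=-36/41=-0.88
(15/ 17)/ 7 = 15/ 119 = 0.13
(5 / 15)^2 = 1 / 9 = 0.11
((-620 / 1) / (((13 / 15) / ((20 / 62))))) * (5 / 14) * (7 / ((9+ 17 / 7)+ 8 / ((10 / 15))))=-13125 / 533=-24.62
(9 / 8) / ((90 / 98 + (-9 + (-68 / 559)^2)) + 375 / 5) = 137804121 / 8198814200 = 0.02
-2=-2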